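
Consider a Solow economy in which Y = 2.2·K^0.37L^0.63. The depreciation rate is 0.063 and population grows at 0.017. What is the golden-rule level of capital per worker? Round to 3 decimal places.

k_gold ≈ 39.743

n + δ = 0.017 + 0.063 = 0.08.
Maximizing c = f(k) − (n+δ)·k gives f'(k) = n+δ, i.e. 0.37·2.2·k^(0.37−1) = 0.08, so k_gold = (0.37·2.2/0.08)^(1/0.63) ≈ 39.7430.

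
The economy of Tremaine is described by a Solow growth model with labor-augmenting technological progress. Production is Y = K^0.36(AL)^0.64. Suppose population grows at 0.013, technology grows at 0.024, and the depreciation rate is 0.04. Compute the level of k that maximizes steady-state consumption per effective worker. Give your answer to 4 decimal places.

The effective depreciation rate is n + g + δ = 0.013 + 0.024 + 0.04 = 0.077.
Maximizing c = f(k) − (n+g+δ)·k gives f'(k) = n+g+δ, i.e. 0.36·k^(0.36−1) = 0.077, so k_gold = (0.36/0.077)^(1/0.64) ≈ 11.1322.

k_gold ≈ 11.1322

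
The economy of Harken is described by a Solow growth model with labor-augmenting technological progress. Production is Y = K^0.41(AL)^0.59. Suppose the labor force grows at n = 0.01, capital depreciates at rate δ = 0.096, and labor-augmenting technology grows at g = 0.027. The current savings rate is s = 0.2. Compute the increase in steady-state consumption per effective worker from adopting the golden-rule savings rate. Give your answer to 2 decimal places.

Break-even investment rate: n + g + δ = 0.01 + 0.027 + 0.096 = 0.133.
Current steady state (s = 0.2): k* = (0.2/0.133)^(1/0.59) ≈ 1.9967, y* = 1.9967^0.41 ≈ 1.3278, c* = (1−0.2)·1.3278 ≈ 1.0622.
Maximizing c = f(k) − (n+g+δ)·k gives f'(k) = n+g+δ, i.e. 0.41·k^(0.41−1) = 0.133, so k_gold = (0.41/0.133)^(1/0.59) ≈ 6.7406.
y_gold = 6.7406^0.41 ≈ 2.1866, c_gold = y_gold − 0.133·k_gold ≈ 1.2901.
Gain: Δc = 1.2901 − 1.0622 ≈ 0.2279.

Δc ≈ 0.23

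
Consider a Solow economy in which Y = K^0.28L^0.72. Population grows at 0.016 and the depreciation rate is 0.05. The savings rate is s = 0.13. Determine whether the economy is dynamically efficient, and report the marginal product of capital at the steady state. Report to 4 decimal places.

dynamically efficient; MPK ≈ 0.1422

The effective depreciation rate is n + δ = 0.016 + 0.05 = 0.066.
Steady-state k*: s·k^0.28 = 0.066·k gives k* = (0.13/0.066)^(1/0.72) ≈ 2.5638.
MPK = 0.28·2.5638^(-0.72) ≈ 0.1422.
MPK > n+δ = 0.066, so the economy is dynamically efficient (under-saving).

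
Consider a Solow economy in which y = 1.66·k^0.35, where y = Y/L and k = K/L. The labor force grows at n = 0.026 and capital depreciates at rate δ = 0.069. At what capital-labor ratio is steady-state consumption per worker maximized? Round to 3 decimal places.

k_gold ≈ 16.215

Break-even investment rate: n + δ = 0.026 + 0.069 = 0.095.
Maximizing c = f(k) − (n+δ)·k gives f'(k) = n+δ, i.e. 0.35·1.66·k^(0.35−1) = 0.095, so k_gold = (0.35·1.66/0.095)^(1/0.65) ≈ 16.2154.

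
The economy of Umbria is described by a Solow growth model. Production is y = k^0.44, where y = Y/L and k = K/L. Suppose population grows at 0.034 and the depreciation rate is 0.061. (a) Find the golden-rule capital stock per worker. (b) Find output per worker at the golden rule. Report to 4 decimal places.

(a) k_gold ≈ 15.4455; (b) y_gold ≈ 3.3348

Break-even investment rate: n + δ = 0.034 + 0.061 = 0.095.
At the golden rule the marginal product of capital equals n+δ: 0.44·k^(0.44−1) = 0.095. Solving, k_gold = (0.44/0.095)^(1/0.56) ≈ 15.4455.
y_gold = 15.4455^0.44 ≈ 3.3348.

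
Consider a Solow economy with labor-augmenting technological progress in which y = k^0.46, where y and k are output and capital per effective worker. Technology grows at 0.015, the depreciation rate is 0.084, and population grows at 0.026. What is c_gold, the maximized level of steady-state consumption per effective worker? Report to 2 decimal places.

c_gold ≈ 1.64

n + g + δ = 0.026 + 0.015 + 0.084 = 0.125.
Setting f'(k) = n+g+δ gives 0.46·k^(0.46−1) = 0.125, hence k_gold = (0.46/0.125)^(1/0.54) ≈ 11.1652.
y_gold = 11.1652^0.46 ≈ 3.0340.
c_gold = y_gold − (n+g+δ)·k_gold = 3.0340 − 0.125·11.1652 ≈ 1.6384.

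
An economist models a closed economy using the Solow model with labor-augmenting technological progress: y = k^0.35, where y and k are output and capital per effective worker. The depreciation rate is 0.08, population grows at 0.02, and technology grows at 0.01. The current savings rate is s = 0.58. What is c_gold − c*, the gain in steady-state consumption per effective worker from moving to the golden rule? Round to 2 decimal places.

Capital per effective worker breaks even when investment replaces (n + g + δ)·k; here n + g + δ = 0.11.
Current steady state (s = 0.58): k* = (0.58/0.11)^(1/0.65) ≈ 12.9069, y* = 12.9069^0.35 ≈ 2.4479, c* = (1−0.58)·2.4479 ≈ 1.0281.
At the golden rule the marginal product of capital equals n+g+δ: 0.35·k^(0.35−1) = 0.11. Solving, k_gold = (0.35/0.11)^(1/0.65) ≈ 5.9340.
y_gold = 5.9340^0.35 ≈ 1.8650, c_gold = y_gold − 0.11·k_gold ≈ 1.2122.
Gain: Δc = 1.2122 − 1.0281 ≈ 0.1841.

Δc ≈ 0.18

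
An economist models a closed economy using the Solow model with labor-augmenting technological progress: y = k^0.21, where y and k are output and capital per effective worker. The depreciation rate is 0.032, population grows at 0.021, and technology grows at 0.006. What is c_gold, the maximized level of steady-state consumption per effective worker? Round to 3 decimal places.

c_gold ≈ 1.107

Break-even investment rate: n + g + δ = 0.021 + 0.006 + 0.032 = 0.059.
Maximizing c = f(k) − (n+g+δ)·k gives f'(k) = n+g+δ, i.e. 0.21·k^(0.21−1) = 0.059, so k_gold = (0.21/0.059)^(1/0.79) ≈ 4.9881.
y_gold = 4.9881^0.21 ≈ 1.4014.
c_gold = y_gold − (n+g+δ)·k_gold = 1.4014 − 0.059·4.9881 ≈ 1.1071.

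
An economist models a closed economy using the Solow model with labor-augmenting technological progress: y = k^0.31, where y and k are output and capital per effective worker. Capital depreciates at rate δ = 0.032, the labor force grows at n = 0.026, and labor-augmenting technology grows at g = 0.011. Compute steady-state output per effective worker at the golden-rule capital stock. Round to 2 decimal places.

y_gold ≈ 1.96

n + g + δ = 0.026 + 0.011 + 0.032 = 0.069.
Maximizing c = f(k) − (n+g+δ)·k gives f'(k) = n+g+δ, i.e. 0.31·k^(0.31−1) = 0.069, so k_gold = (0.31/0.069)^(1/0.69) ≈ 8.8241.
Output: y_gold = k_gold^0.31 = 8.8241^0.31 ≈ 1.9641.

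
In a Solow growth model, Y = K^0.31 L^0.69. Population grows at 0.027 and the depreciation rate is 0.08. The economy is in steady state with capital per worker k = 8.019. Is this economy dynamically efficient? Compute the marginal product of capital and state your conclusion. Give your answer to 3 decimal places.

Capital per worker breaks even when investment replaces (n + δ)·k; here n + δ = 0.107.
MPK = 0.31·k^(0.31−1) = 0.31·8.019^(-0.69) ≈ 0.0737.
MPK < 0.107, so the economy is dynamically inefficient (over-saving).

dynamically inefficient; MPK ≈ 0.074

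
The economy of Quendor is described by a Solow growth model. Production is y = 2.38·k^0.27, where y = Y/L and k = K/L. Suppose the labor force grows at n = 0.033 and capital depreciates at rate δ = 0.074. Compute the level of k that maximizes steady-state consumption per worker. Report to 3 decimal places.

Break-even investment rate: n + δ = 0.033 + 0.074 = 0.107.
Setting f'(k) = n+δ gives 0.27·2.38·k^(0.27−1) = 0.107, hence k_gold = (0.27·2.38/0.107)^(1/0.73) ≈ 11.6551.

k_gold ≈ 11.655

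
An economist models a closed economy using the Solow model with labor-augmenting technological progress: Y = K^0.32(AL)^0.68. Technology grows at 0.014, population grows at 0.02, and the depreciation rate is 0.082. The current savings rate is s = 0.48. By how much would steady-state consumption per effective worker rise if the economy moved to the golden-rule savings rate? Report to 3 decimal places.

Break-even investment rate: n + g + δ = 0.02 + 0.014 + 0.082 = 0.116.
Current steady state (s = 0.48): k* = (0.48/0.116)^(1/0.68) ≈ 8.0730, y* = 8.0730^0.32 ≈ 1.9510, c* = (1−0.48)·1.9510 ≈ 1.0145.
Maximizing c = f(k) − (n+g+δ)·k gives f'(k) = n+g+δ, i.e. 0.32·k^(0.32−1) = 0.116, so k_gold = (0.32/0.116)^(1/0.68) ≈ 4.4471.
y_gold = 4.4471^0.32 ≈ 1.6121, c_gold = y_gold − 0.116·k_gold ≈ 1.0962.
Gain: Δc = 1.0962 − 1.0145 ≈ 0.0817.

Δc ≈ 0.082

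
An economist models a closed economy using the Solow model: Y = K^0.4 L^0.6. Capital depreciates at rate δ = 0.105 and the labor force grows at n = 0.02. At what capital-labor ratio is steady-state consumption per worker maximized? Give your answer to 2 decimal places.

The effective depreciation rate is n + δ = 0.02 + 0.105 = 0.125.
Setting f'(k) = n+δ gives 0.4·k^(0.4−1) = 0.125, hence k_gold = (0.4/0.125)^(1/0.6) ≈ 6.9489.

k_gold ≈ 6.95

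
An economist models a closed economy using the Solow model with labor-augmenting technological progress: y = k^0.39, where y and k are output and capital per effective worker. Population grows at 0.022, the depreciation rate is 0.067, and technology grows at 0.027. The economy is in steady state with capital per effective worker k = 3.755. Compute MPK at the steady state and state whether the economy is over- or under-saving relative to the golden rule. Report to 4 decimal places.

n + g + δ = 0.022 + 0.027 + 0.067 = 0.116.
MPK = 0.39·k^(0.39−1) = 0.39·3.755^(-0.61) ≈ 0.1740.
MPK > 0.116, so the economy is dynamically efficient (under-saving).

under-saving; MPK ≈ 0.1740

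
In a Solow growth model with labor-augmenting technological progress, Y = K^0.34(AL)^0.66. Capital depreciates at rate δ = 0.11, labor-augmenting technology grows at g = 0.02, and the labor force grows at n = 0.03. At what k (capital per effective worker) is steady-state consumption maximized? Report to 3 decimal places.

k_gold ≈ 3.133

Capital per effective worker breaks even when investment replaces (n + g + δ)·k; here n + g + δ = 0.16.
Golden rule sets MPK = n+g+δ: 0.34·k^(0.34−1) = 0.16, so k_gold = (0.34/0.16)^(1/0.66) ≈ 3.1333.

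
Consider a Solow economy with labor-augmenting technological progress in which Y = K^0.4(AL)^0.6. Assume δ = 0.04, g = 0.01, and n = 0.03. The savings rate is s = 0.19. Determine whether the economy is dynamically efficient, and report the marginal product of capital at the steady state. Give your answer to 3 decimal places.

dynamically efficient; MPK ≈ 0.168

The effective depreciation rate is n + g + δ = 0.03 + 0.01 + 0.04 = 0.08.
Steady-state k*: s·k^0.4 = 0.08·k gives k* = (0.19/0.08)^(1/0.6) ≈ 4.2277.
MPK = 0.4·4.2277^(-0.6) ≈ 0.1684.
MPK > n+g+δ = 0.08, so the economy is dynamically efficient (under-saving).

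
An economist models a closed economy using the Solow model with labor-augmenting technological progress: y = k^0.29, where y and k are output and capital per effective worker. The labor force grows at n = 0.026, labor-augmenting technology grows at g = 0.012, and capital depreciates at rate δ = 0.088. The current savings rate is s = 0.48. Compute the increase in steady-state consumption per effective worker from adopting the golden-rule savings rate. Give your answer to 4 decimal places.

Δc ≈ 0.1000

The effective depreciation rate is n + g + δ = 0.026 + 0.012 + 0.088 = 0.126.
Current steady state (s = 0.48): k* = (0.48/0.126)^(1/0.71) ≈ 6.5785, y* = 6.5785^0.29 ≈ 1.7269, c* = (1−0.48)·1.7269 ≈ 0.8980.
Setting f'(k) = n+g+δ gives 0.29·k^(0.29−1) = 0.126, hence k_gold = (0.29/0.126)^(1/0.71) ≈ 3.2352.
y_gold = 3.2352^0.29 ≈ 1.4056, c_gold = y_gold − 0.126·k_gold ≈ 0.9980.
Gain: Δc = 0.9980 − 0.8980 ≈ 0.1000.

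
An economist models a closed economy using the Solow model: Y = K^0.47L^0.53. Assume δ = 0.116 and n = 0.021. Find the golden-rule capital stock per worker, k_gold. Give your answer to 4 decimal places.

Break-even investment rate: n + δ = 0.021 + 0.116 = 0.137.
At the golden rule the marginal product of capital equals n+δ: 0.47·k^(0.47−1) = 0.137. Solving, k_gold = (0.47/0.137)^(1/0.53) ≈ 10.2364.

k_gold ≈ 10.2364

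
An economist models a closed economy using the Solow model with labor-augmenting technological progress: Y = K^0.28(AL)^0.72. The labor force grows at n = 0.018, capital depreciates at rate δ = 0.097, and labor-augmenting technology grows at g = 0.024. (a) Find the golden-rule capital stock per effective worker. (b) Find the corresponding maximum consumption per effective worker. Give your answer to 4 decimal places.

(a) k_gold ≈ 2.6450; (b) c_gold ≈ 0.9454

n + g + δ = 0.018 + 0.024 + 0.097 = 0.139.
Golden rule sets MPK = n+g+δ: 0.28·k^(0.28−1) = 0.139, so k_gold = (0.28/0.139)^(1/0.72) ≈ 2.6450.
y_gold = 2.6450^0.28 ≈ 1.3130; c_gold = y_gold − 0.139·k_gold ≈ 0.9454.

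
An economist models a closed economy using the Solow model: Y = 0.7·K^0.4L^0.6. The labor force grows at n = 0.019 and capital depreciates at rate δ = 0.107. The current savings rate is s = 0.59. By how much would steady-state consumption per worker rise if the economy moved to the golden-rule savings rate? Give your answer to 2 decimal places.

Capital per worker breaks even when investment replaces (n + δ)·k; here n + δ = 0.126.
Current steady state (s = 0.59): k* = (0.59·0.7/0.126)^(1/0.6) ≈ 7.2327, y* = 0.7·7.2327^0.4 ≈ 1.5446, c* = (1−0.59)·1.5446 ≈ 0.6333.
At the golden rule the marginal product of capital equals n+δ: 0.4·0.7·k^(0.4−1) = 0.126. Solving, k_gold = (0.4·0.7/0.126)^(1/0.6) ≈ 3.7842.
y_gold = 0.7·3.7842^0.4 ≈ 1.1920, c_gold = y_gold − 0.126·k_gold ≈ 0.7152.
Gain: Δc = 0.7152 − 0.6333 ≈ 0.0819.

Δc ≈ 0.08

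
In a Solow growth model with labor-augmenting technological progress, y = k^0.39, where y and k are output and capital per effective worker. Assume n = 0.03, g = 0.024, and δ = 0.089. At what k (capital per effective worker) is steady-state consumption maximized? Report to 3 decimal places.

k_gold ≈ 5.180

n + g + δ = 0.03 + 0.024 + 0.089 = 0.143.
Maximizing c = f(k) − (n+g+δ)·k gives f'(k) = n+g+δ, i.e. 0.39·k^(0.39−1) = 0.143, so k_gold = (0.39/0.143)^(1/0.61) ≈ 5.1798.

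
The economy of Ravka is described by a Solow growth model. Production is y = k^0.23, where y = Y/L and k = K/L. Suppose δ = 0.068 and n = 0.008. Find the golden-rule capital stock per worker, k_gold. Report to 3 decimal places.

n + δ = 0.008 + 0.068 = 0.076.
At the golden rule the marginal product of capital equals n+δ: 0.23·k^(0.23−1) = 0.076. Solving, k_gold = (0.23/0.076)^(1/0.77) ≈ 4.2127.

k_gold ≈ 4.213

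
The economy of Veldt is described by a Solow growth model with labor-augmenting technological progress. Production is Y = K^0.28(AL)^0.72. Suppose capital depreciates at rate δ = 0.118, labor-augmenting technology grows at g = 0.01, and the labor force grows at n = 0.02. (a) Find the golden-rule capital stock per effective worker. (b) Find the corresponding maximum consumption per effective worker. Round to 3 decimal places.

(a) k_gold ≈ 2.424; (b) c_gold ≈ 0.923

The effective depreciation rate is n + g + δ = 0.02 + 0.01 + 0.118 = 0.148.
Maximizing c = f(k) − (n+g+δ)·k gives f'(k) = n+g+δ, i.e. 0.28·k^(0.28−1) = 0.148, so k_gold = (0.28/0.148)^(1/0.72) ≈ 2.4243.
y_gold = 2.4243^0.28 ≈ 1.2814; c_gold = y_gold − 0.148·k_gold ≈ 0.9226.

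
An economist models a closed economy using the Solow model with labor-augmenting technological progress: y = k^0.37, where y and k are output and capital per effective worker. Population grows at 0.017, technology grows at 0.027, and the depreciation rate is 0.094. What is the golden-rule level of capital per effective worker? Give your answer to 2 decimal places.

k_gold ≈ 4.78

Break-even investment rate: n + g + δ = 0.017 + 0.027 + 0.094 = 0.138.
Setting f'(k) = n+g+δ gives 0.37·k^(0.37−1) = 0.138, hence k_gold = (0.37/0.138)^(1/0.63) ≈ 4.7849.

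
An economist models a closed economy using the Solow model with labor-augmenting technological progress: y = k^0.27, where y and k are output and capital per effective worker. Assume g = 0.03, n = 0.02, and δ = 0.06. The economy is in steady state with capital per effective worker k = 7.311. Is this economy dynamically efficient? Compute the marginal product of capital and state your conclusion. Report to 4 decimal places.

The effective depreciation rate is n + g + δ = 0.02 + 0.03 + 0.06 = 0.11.
MPK = 0.27·k^(0.27−1) = 0.27·7.311^(-0.73) ≈ 0.0632.
MPK < 0.11, so the economy is dynamically inefficient (over-saving).

dynamically inefficient; MPK ≈ 0.0632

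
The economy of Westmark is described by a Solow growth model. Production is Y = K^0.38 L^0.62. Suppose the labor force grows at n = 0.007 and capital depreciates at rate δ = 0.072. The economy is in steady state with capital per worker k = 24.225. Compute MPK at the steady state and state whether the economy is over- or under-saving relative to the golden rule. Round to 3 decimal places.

Capital per worker breaks even when investment replaces (n + δ)·k; here n + δ = 0.079.
MPK = 0.38·k^(0.38−1) = 0.38·24.225^(-0.62) ≈ 0.0527.
MPK < 0.079, so the economy is dynamically inefficient (over-saving).

over-saving; MPK ≈ 0.053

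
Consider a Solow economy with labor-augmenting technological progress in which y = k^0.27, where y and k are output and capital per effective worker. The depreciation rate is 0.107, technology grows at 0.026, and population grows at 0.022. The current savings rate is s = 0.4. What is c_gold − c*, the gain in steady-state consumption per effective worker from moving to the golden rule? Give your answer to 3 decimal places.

Δc ≈ 0.044

Capital per effective worker breaks even when investment replaces (n + g + δ)·k; here n + g + δ = 0.155.
Current steady state (s = 0.4): k* = (0.4/0.155)^(1/0.73) ≈ 3.6645, y* = 3.6645^0.27 ≈ 1.4200, c* = (1−0.4)·1.4200 ≈ 0.8520.
Golden rule sets MPK = n+g+δ: 0.27·k^(0.27−1) = 0.155, so k_gold = (0.27/0.155)^(1/0.73) ≈ 2.1389.
y_gold = 2.1389^0.27 ≈ 1.2279, c_gold = y_gold − 0.155·k_gold ≈ 0.8963.
Gain: Δc = 0.8963 − 0.8520 ≈ 0.0443.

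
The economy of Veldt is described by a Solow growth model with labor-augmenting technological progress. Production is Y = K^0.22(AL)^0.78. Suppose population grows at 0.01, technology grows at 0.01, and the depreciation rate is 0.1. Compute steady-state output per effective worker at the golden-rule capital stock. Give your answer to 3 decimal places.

The effective depreciation rate is n + g + δ = 0.01 + 0.01 + 0.1 = 0.12.
Maximizing c = f(k) − (n+g+δ)·k gives f'(k) = n+g+δ, i.e. 0.22·k^(0.22−1) = 0.12, so k_gold = (0.22/0.12)^(1/0.78) ≈ 2.1751.
Output: y_gold = k_gold^0.22 = 2.1751^0.22 ≈ 1.1864.

y_gold ≈ 1.186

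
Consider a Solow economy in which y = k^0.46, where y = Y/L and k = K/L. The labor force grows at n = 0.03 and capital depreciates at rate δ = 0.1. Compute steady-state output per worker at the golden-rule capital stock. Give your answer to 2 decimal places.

Capital per worker breaks even when investment replaces (n + δ)·k; here n + δ = 0.13.
At the golden rule the marginal product of capital equals n+δ: 0.46·k^(0.46−1) = 0.13. Solving, k_gold = (0.46/0.13)^(1/0.54) ≈ 10.3830.
Output: y_gold = k_gold^0.46 = 10.3830^0.46 ≈ 2.9343.

y_gold ≈ 2.93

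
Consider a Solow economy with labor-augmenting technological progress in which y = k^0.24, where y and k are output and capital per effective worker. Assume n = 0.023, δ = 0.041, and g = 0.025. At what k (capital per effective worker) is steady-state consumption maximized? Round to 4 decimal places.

Break-even investment rate: n + g + δ = 0.023 + 0.025 + 0.041 = 0.089.
Golden rule sets MPK = n+g+δ: 0.24·k^(0.24−1) = 0.089, so k_gold = (0.24/0.089)^(1/0.76) ≈ 3.6887.

k_gold ≈ 3.6887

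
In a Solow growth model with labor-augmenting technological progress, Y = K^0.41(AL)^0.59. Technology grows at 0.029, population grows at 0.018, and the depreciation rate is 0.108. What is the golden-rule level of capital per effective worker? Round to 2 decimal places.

The effective depreciation rate is n + g + δ = 0.018 + 0.029 + 0.108 = 0.155.
Maximizing c = f(k) − (n+g+δ)·k gives f'(k) = n+g+δ, i.e. 0.41·k^(0.41−1) = 0.155, so k_gold = (0.41/0.155)^(1/0.59) ≈ 5.2002.

k_gold ≈ 5.20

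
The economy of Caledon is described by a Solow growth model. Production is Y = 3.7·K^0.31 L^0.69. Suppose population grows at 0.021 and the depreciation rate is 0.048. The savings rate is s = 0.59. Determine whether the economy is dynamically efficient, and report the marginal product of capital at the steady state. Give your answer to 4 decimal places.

Break-even investment rate: n + δ = 0.021 + 0.048 = 0.069.
Steady-state k*: s·A·k^0.31 = 0.069·k gives k* = (0.59·3.7/0.069)^(1/0.69) ≈ 149.3515.
MPK = 0.31·3.7·149.3515^(-0.69) ≈ 0.0363.
MPK < n+δ = 0.069, so the economy is dynamically inefficient (over-saving).

dynamically inefficient; MPK ≈ 0.0363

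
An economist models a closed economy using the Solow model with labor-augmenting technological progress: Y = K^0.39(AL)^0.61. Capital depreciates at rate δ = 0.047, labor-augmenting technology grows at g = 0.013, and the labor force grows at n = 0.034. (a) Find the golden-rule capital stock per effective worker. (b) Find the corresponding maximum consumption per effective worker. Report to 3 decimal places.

n + g + δ = 0.034 + 0.013 + 0.047 = 0.094.
Maximizing c = f(k) − (n+g+δ)·k gives f'(k) = n+g+δ, i.e. 0.39·k^(0.39−1) = 0.094, so k_gold = (0.39/0.094)^(1/0.61) ≈ 10.3041.
y_gold = 10.3041^0.39 ≈ 2.4836; c_gold = y_gold − 0.094·k_gold ≈ 1.5150.

(a) k_gold ≈ 10.304; (b) c_gold ≈ 1.515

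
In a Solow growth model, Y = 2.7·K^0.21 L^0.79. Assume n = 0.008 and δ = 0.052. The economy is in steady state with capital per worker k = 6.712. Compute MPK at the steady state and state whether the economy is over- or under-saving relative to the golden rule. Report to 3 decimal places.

n + δ = 0.008 + 0.052 = 0.06.
MPK = 0.21·2.7·k^(0.21−1) = 0.21·2.7·6.712^(-0.79) ≈ 0.1260.
MPK > 0.06, so the economy is dynamically efficient (under-saving).

under-saving; MPK ≈ 0.126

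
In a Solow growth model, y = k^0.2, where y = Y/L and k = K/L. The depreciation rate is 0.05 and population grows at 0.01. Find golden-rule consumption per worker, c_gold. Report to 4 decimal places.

c_gold ≈ 1.0810

n + δ = 0.01 + 0.05 = 0.06.
At the golden rule the marginal product of capital equals n+δ: 0.2·k^(0.2−1) = 0.06. Solving, k_gold = (0.2/0.06)^(1/0.8) ≈ 4.5040.
y_gold = 4.5040^0.2 ≈ 1.3512.
c_gold = y_gold − (n+δ)·k_gold = 1.3512 − 0.06·4.5040 ≈ 1.0810.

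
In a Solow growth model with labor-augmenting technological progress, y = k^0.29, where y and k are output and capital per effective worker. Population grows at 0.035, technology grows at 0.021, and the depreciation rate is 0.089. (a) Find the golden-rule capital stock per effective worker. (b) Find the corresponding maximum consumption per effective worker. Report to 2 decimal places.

n + g + δ = 0.035 + 0.021 + 0.089 = 0.145.
Setting f'(k) = n+g+δ gives 0.29·k^(0.29−1) = 0.145, hence k_gold = (0.29/0.145)^(1/0.71) ≈ 2.6545.
y_gold = 2.6545^0.29 ≈ 1.3273; c_gold = y_gold − 0.145·k_gold ≈ 0.9424.

(a) k_gold ≈ 2.65; (b) c_gold ≈ 0.94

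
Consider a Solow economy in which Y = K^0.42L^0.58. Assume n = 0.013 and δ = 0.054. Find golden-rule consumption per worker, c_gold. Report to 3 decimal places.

The effective depreciation rate is n + δ = 0.013 + 0.054 = 0.067.
Setting f'(k) = n+δ gives 0.42·k^(0.42−1) = 0.067, hence k_gold = (0.42/0.067)^(1/0.58) ≈ 23.6831.
y_gold = 23.6831^0.42 ≈ 3.7780.
c_gold = y_gold − (n+δ)·k_gold = 3.7780 − 0.067·23.6831 ≈ 2.1913.

c_gold ≈ 2.191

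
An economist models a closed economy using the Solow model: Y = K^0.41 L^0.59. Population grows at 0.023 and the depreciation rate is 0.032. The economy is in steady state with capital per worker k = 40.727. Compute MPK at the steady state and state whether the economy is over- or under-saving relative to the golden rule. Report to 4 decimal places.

The effective depreciation rate is n + δ = 0.023 + 0.032 = 0.055.
MPK = 0.41·k^(0.41−1) = 0.41·40.727^(-0.59) ≈ 0.0460.
MPK < 0.055, so the economy is dynamically inefficient (over-saving).

over-saving; MPK ≈ 0.0460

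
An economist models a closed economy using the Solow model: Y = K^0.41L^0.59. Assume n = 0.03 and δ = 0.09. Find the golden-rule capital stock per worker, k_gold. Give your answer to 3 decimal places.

k_gold ≈ 8.024

Capital per worker breaks even when investment replaces (n + δ)·k; here n + δ = 0.12.
Setting f'(k) = n+δ gives 0.41·k^(0.41−1) = 0.12, hence k_gold = (0.41/0.12)^(1/0.59) ≈ 8.0244.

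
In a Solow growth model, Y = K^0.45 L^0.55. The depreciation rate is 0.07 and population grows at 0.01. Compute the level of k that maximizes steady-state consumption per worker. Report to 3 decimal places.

Capital per worker breaks even when investment replaces (n + δ)·k; here n + δ = 0.08.
Golden rule sets MPK = n+δ: 0.45·k^(0.45−1) = 0.08, so k_gold = (0.45/0.08)^(1/0.55) ≈ 23.1132.

k_gold ≈ 23.113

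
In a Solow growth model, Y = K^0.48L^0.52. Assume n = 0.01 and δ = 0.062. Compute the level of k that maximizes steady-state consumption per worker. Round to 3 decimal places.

Capital per worker breaks even when investment replaces (n + δ)·k; here n + δ = 0.072.
Maximizing c = f(k) − (n+δ)·k gives f'(k) = n+δ, i.e. 0.48·k^(0.48−1) = 0.072, so k_gold = (0.48/0.072)^(1/0.52) ≈ 38.4096.

k_gold ≈ 38.410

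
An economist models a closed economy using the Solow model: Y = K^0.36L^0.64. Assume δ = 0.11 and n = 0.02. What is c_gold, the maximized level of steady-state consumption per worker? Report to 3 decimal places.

The effective depreciation rate is n + δ = 0.02 + 0.11 = 0.13.
Setting f'(k) = n+δ gives 0.36·k^(0.36−1) = 0.13, hence k_gold = (0.36/0.13)^(1/0.64) ≈ 4.9112.
y_gold = 4.9112^0.36 ≈ 1.7735.
c_gold = y_gold − (n+δ)·k_gold = 1.7735 − 0.13·4.9112 ≈ 1.1350.

c_gold ≈ 1.135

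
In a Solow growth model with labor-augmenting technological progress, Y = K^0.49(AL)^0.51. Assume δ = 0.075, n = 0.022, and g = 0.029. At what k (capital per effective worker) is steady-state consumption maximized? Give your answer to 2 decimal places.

n + g + δ = 0.022 + 0.029 + 0.075 = 0.126.
Setting f'(k) = n+g+δ gives 0.49·k^(0.49−1) = 0.126, hence k_gold = (0.49/0.126)^(1/0.51) ≈ 14.3391.

k_gold ≈ 14.34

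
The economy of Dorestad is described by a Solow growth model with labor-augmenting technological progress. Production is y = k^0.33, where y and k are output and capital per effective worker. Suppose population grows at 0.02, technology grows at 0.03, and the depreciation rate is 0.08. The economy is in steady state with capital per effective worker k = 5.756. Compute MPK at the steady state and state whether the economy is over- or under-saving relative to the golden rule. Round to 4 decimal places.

over-saving; MPK ≈ 0.1021

n + g + δ = 0.02 + 0.03 + 0.08 = 0.13.
MPK = 0.33·k^(0.33−1) = 0.33·5.756^(-0.67) ≈ 0.1021.
MPK < 0.13, so the economy is dynamically inefficient (over-saving).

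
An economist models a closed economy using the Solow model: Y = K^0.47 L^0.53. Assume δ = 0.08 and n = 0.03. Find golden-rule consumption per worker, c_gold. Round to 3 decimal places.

c_gold ≈ 1.921

n + δ = 0.03 + 0.08 = 0.11.
Golden rule sets MPK = n+δ: 0.47·k^(0.47−1) = 0.11, so k_gold = (0.47/0.11)^(1/0.53) ≈ 15.4885.
y_gold = 15.4885^0.47 ≈ 3.6250.
c_gold = y_gold − (n+δ)·k_gold = 3.6250 − 0.11·15.4885 ≈ 1.9212.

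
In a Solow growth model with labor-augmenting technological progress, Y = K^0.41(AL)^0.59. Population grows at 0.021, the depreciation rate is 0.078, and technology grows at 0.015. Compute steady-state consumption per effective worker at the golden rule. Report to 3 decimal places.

c_gold ≈ 1.436

n + g + δ = 0.021 + 0.015 + 0.078 = 0.114.
Golden rule sets MPK = n+g+δ: 0.41·k^(0.41−1) = 0.114, so k_gold = (0.41/0.114)^(1/0.59) ≈ 8.7532.
y_gold = 8.7532^0.41 ≈ 2.4338.
c_gold = y_gold − (n+g+δ)·k_gold = 2.4338 − 0.114·8.7532 ≈ 1.4360.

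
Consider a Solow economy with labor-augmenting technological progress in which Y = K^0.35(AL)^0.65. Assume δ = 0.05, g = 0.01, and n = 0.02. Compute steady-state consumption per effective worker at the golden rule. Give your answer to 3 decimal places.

The effective depreciation rate is n + g + δ = 0.02 + 0.01 + 0.05 = 0.08.
Golden rule sets MPK = n+g+δ: 0.35·k^(0.35−1) = 0.08, so k_gold = (0.35/0.08)^(1/0.65) ≈ 9.6855.
y_gold = 9.6855^0.35 ≈ 2.2138.
c_gold = y_gold − (n+g+δ)·k_gold = 2.2138 − 0.08·9.6855 ≈ 1.4390.

c_gold ≈ 1.439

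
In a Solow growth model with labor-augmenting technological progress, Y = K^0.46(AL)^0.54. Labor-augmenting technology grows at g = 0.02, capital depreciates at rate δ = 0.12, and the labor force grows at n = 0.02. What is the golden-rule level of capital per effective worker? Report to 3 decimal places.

Capital per effective worker breaks even when investment replaces (n + g + δ)·k; here n + g + δ = 0.16.
Setting f'(k) = n+g+δ gives 0.46·k^(0.46−1) = 0.16, hence k_gold = (0.46/0.16)^(1/0.54) ≈ 7.0685.

k_gold ≈ 7.069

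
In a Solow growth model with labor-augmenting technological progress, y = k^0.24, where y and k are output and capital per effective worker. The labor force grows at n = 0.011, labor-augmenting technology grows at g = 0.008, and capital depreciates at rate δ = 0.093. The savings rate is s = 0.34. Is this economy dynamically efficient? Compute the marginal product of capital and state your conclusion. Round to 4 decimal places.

dynamically inefficient; MPK ≈ 0.0791

Break-even investment rate: n + g + δ = 0.011 + 0.008 + 0.093 = 0.112.
Steady-state k*: s·k^0.24 = 0.112·k gives k* = (0.34/0.112)^(1/0.76) ≈ 4.3108.
MPK = 0.24·4.3108^(-0.76) ≈ 0.0791.
MPK < n+g+δ = 0.112, so the economy is dynamically inefficient (over-saving).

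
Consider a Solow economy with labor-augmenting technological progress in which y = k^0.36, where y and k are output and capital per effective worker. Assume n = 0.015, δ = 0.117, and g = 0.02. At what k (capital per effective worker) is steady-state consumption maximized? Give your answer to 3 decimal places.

Capital per effective worker breaks even when investment replaces (n + g + δ)·k; here n + g + δ = 0.152.
Setting f'(k) = n+g+δ gives 0.36·k^(0.36−1) = 0.152, hence k_gold = (0.36/0.152)^(1/0.64) ≈ 3.8467.

k_gold ≈ 3.847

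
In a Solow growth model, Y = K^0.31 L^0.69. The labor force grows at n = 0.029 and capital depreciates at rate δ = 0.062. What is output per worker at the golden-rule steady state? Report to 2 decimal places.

y_gold ≈ 1.73

n + δ = 0.029 + 0.062 = 0.091.
Golden rule sets MPK = n+δ: 0.31·k^(0.31−1) = 0.091, so k_gold = (0.31/0.091)^(1/0.69) ≈ 5.9085.
Output: y_gold = k_gold^0.31 = 5.9085^0.31 ≈ 1.7344.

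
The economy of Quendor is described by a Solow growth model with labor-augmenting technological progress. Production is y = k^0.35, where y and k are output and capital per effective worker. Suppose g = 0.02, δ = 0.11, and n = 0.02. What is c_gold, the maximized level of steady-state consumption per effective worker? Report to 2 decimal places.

c_gold ≈ 1.03

Capital per effective worker breaks even when investment replaces (n + g + δ)·k; here n + g + δ = 0.15.
Setting f'(k) = n+g+δ gives 0.35·k^(0.35−1) = 0.15, hence k_gold = (0.35/0.15)^(1/0.65) ≈ 3.6823.
y_gold = 3.6823^0.35 ≈ 1.5781.
c_gold = y_gold − (n+g+δ)·k_gold = 1.5781 − 0.15·3.6823 ≈ 1.0258.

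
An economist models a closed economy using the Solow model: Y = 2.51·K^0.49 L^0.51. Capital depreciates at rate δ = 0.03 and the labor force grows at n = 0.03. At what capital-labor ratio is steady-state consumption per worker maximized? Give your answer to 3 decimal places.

Break-even investment rate: n + δ = 0.03 + 0.03 = 0.06.
At the golden rule the marginal product of capital equals n+δ: 0.49·2.51·k^(0.49−1) = 0.06. Solving, k_gold = (0.49·2.51/0.06)^(1/0.51) ≈ 373.2477.

k_gold ≈ 373.248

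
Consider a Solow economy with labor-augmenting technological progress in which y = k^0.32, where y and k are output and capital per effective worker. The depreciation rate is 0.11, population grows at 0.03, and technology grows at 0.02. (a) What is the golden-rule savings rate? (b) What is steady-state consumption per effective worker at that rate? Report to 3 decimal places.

The effective depreciation rate is n + g + δ = 0.03 + 0.02 + 0.11 = 0.16.
For Cobb-Douglas, s_gold equals capital's share: s_gold = 0.32.
Maximizing c = f(k) − (n+g+δ)·k gives f'(k) = n+g+δ, i.e. 0.32·k^(0.32−1) = 0.16, so k_gold = (0.32/0.16)^(1/0.68) ≈ 2.7713.
y_gold = 2.7713^0.32 ≈ 1.3857; c_gold = (1−0.32)·y_gold ≈ 0.9423.

(a) s_gold = 0.320; (b) c_gold ≈ 0.942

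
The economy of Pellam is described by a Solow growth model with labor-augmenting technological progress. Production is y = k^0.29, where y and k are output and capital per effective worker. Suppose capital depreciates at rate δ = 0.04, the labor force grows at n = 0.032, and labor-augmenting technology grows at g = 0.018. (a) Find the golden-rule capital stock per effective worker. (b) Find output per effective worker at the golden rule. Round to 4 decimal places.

(a) k_gold ≈ 5.1965; (b) y_gold ≈ 1.6127

The effective depreciation rate is n + g + δ = 0.032 + 0.018 + 0.04 = 0.09.
Maximizing c = f(k) − (n+g+δ)·k gives f'(k) = n+g+δ, i.e. 0.29·k^(0.29−1) = 0.09, so k_gold = (0.29/0.09)^(1/0.71) ≈ 5.1965.
y_gold = 5.1965^0.29 ≈ 1.6127.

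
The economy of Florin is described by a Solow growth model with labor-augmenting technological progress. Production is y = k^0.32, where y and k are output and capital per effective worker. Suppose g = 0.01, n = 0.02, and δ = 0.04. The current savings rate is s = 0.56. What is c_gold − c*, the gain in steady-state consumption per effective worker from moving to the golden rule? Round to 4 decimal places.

Δc ≈ 0.2197

Break-even investment rate: n + g + δ = 0.02 + 0.01 + 0.04 = 0.07.
Current steady state (s = 0.56): k* = (0.56/0.07)^(1/0.68) ≈ 21.2850, y* = 21.2850^0.32 ≈ 2.6606, c* = (1−0.56)·2.6606 ≈ 1.1707.
Maximizing c = f(k) − (n+g+δ)·k gives f'(k) = n+g+δ, i.e. 0.32·k^(0.32−1) = 0.07, so k_gold = (0.32/0.07)^(1/0.68) ≈ 9.3468.
y_gold = 9.3468^0.32 ≈ 2.0446, c_gold = y_gold − 0.07·k_gold ≈ 1.3903.
Gain: Δc = 1.3903 − 1.1707 ≈ 0.2197.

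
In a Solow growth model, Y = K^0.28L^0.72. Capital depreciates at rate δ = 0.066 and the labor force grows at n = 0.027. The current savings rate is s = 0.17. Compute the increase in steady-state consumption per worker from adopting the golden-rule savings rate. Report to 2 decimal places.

Δc ≈ 0.06

n + δ = 0.027 + 0.066 = 0.093.
Current steady state (s = 0.17): k* = (0.17/0.093)^(1/0.72) ≈ 2.3112, y* = 2.3112^0.28 ≈ 1.2644, c* = (1−0.17)·1.2644 ≈ 1.0494.
Setting f'(k) = n+δ gives 0.28·k^(0.28−1) = 0.093, hence k_gold = (0.28/0.093)^(1/0.72) ≈ 4.6220.
y_gold = 4.6220^0.28 ≈ 1.5352, c_gold = y_gold − 0.093·k_gold ≈ 1.1053.
Gain: Δc = 1.1053 − 1.0494 ≈ 0.0559.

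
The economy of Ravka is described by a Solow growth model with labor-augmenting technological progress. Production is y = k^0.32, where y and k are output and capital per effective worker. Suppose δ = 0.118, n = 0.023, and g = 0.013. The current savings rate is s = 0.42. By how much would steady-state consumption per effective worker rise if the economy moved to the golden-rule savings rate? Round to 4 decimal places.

The effective depreciation rate is n + g + δ = 0.023 + 0.013 + 0.118 = 0.154.
Current steady state (s = 0.42): k* = (0.42/0.154)^(1/0.68) ≈ 4.3730, y* = 4.3730^0.32 ≈ 1.6034, c* = (1−0.42)·1.6034 ≈ 0.9300.
Maximizing c = f(k) − (n+g+δ)·k gives f'(k) = n+g+δ, i.e. 0.32·k^(0.32−1) = 0.154, so k_gold = (0.32/0.154)^(1/0.68) ≈ 2.9316.
y_gold = 2.9316^0.32 ≈ 1.4108, c_gold = y_gold − 0.154·k_gold ≈ 0.9594.
Gain: Δc = 0.9594 − 0.9300 ≈ 0.0294.

Δc ≈ 0.0294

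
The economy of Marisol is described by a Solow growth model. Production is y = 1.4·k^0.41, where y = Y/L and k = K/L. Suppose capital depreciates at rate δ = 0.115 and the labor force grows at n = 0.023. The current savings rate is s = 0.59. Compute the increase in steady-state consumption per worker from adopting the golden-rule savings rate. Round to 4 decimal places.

Δc ≈ 0.2337

Break-even investment rate: n + δ = 0.023 + 0.115 = 0.138.
Current steady state (s = 0.59): k* = (0.59·1.4/0.138)^(1/0.59) ≈ 20.7549, y* = 1.4·20.7549^0.41 ≈ 4.8545, c* = (1−0.59)·4.8545 ≈ 1.9904.
Maximizing c = f(k) − (n+δ)·k gives f'(k) = n+δ, i.e. 0.41·1.4·k^(0.41−1) = 0.138, so k_gold = (0.41·1.4/0.138)^(1/0.59) ≈ 11.1997.
y_gold = 1.4·11.1997^0.41 ≈ 3.7697, c_gold = y_gold − 0.138·k_gold ≈ 2.2241.
Gain: Δc = 2.2241 − 1.9904 ≈ 0.2337.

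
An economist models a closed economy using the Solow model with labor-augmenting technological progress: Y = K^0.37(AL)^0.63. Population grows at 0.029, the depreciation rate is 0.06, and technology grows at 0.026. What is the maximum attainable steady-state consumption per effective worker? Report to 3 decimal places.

The effective depreciation rate is n + g + δ = 0.029 + 0.026 + 0.06 = 0.115.
At the golden rule the marginal product of capital equals n+g+δ: 0.37·k^(0.37−1) = 0.115. Solving, k_gold = (0.37/0.115)^(1/0.63) ≈ 6.3909.
y_gold = 6.3909^0.37 ≈ 1.9864.
c_gold = y_gold − (n+g+δ)·k_gold = 1.9864 − 0.115·6.3909 ≈ 1.2514.

c_gold ≈ 1.251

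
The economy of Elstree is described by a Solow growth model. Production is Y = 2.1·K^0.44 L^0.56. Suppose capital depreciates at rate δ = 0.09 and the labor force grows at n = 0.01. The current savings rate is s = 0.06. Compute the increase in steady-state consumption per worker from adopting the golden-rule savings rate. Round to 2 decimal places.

Δc ≈ 4.38

n + δ = 0.01 + 0.09 = 0.1.
Current steady state (s = 0.06): k* = (0.06·2.1/0.1)^(1/0.56) ≈ 1.5109, y* = 2.1·1.5109^0.44 ≈ 2.5182, c* = (1−0.06)·2.5182 ≈ 2.3671.
Setting f'(k) = n+δ gives 0.44·2.1·k^(0.44−1) = 0.1, hence k_gold = (0.44·2.1/0.1)^(1/0.56) ≈ 53.0169.
y_gold = 2.1·53.0169^0.44 ≈ 12.0493, c_gold = y_gold − 0.1·k_gold ≈ 6.7476.
Gain: Δc = 6.7476 − 2.3671 ≈ 4.3805.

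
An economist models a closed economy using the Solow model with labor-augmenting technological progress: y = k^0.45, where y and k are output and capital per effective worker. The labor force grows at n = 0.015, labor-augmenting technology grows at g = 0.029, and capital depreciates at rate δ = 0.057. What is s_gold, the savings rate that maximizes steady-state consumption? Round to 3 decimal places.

Capital per effective worker breaks even when investment replaces (n + g + δ)·k; here n + g + δ = 0.101.
At the golden rule MPK = n+g+δ, and in any Cobb-Douglas steady state s = (n+g+δ)·k/y = MPK·k/y = capital's share 0.45.

s_gold = 0.450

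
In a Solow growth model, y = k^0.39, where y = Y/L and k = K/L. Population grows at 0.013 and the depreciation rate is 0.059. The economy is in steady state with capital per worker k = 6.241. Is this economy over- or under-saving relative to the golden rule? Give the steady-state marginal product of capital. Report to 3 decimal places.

under-saving; MPK ≈ 0.128

Break-even investment rate: n + δ = 0.013 + 0.059 = 0.072.
MPK = 0.39·k^(0.39−1) = 0.39·6.241^(-0.61) ≈ 0.1276.
MPK > 0.072, so the economy is dynamically efficient (under-saving).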